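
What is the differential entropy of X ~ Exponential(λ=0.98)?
1.0202 nats

We have X ~ Exponential(λ=0.98).

The differential entropy measures the uncertainty or information content of the distribution.

For an Exponential distribution with λ=0.98:
h(X) = 1.0202 nats

(In bits, this would be 1.4718 bits.)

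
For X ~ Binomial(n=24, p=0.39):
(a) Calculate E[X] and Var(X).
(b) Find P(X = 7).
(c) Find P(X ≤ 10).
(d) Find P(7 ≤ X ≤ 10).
(a) E[X] = 9.3600, Var(X) = 5.7096
(b) P(X = 7) = 0.106480
(c) P(X ≤ 10) = 0.687161
(d) P(7 ≤ X ≤ 10) = 0.573258

We have X ~ Binomial(n=24, p=0.39).

(a) Moments:
E[X] = 9.3600
Var(X) = 5.7096
σ = √Var(X) = 2.3895

(b) Point probability using PMF:
P(X = 7) = 0.106480

(c) Cumulative probability using CDF:
P(X ≤ 10) = F(10) = 0.687161

(d) Range probability:
P(7 ≤ X ≤ 10) = P(X ≤ 10) - P(X ≤ 6)
                   = F(10) - F(6)
                   = 0.687161 - 0.113904
                   = 0.573258

This means approximately 57.3% of outcomes fall in the interval [7, 10].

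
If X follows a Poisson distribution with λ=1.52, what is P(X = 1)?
0.332442

We have X ~ Poisson(λ=1.52).

For a Poisson distribution, the PMF gives us the probability of each outcome.

Using the PMF formula:
P(X = 1) = 0.332442

Rounded to 4 decimal places: 0.3324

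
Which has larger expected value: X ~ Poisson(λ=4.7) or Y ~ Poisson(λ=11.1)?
Y has larger mean (11.1000 > 4.7000)

Compute the expected value for each distribution:

X ~ Poisson(λ=4.7):
E[X] = 4.7000

Y ~ Poisson(λ=11.1):
E[Y] = 11.1000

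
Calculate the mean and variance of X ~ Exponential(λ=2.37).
E[X] = 0.4219, Var(X) = 0.1780

We have X ~ Exponential(λ=2.37).

For an Exponential distribution with λ=2.37:

Expected value:
E[X] = 0.4219

Variance:
Var(X) = 0.1780

Standard deviation:
σ = √Var(X) = 0.4219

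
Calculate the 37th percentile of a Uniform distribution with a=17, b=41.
25.8800

We have X ~ Uniform(a=17, b=41).

We want to find x such that P(X ≤ x) = 0.37.

This is the 37th percentile, which means 37% of values fall below this point.

Using the inverse CDF (quantile function):
x = F⁻¹(0.37) = 25.8800

Verification: P(X ≤ 25.8800) = 0.37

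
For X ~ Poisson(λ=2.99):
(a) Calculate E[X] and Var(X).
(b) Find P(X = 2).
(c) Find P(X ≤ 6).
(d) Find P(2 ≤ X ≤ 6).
(a) E[X] = 2.9900, Var(X) = 2.9900
(b) P(X = 2) = 0.224787
(c) P(X ≤ 6) = 0.966993
(d) P(2 ≤ X ≤ 6) = 0.766346

We have X ~ Poisson(λ=2.99).

(a) Moments:
E[X] = 2.9900
Var(X) = 2.9900
σ = √Var(X) = 1.7292

(b) Point probability using PMF:
P(X = 2) = 0.224787

(c) Cumulative probability using CDF:
P(X ≤ 6) = F(6) = 0.966993

(d) Range probability:
P(2 ≤ X ≤ 6) = P(X ≤ 6) - P(X ≤ 1)
                   = F(6) - F(1)
                   = 0.966993 - 0.200647
                   = 0.766346

This means approximately 76.6% of outcomes fall in the interval [2, 6].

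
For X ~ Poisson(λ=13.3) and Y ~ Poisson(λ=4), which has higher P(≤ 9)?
Y has higher probability (P(Y ≤ 9) = 0.9919 > P(X ≤ 9) = 0.1469)

Compute P(≤ 9) for each distribution:

X ~ Poisson(λ=13.3):
P(X ≤ 9) = 0.1469

Y ~ Poisson(λ=4):
P(Y ≤ 9) = 0.9919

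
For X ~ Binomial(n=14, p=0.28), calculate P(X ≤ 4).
0.649052

We have X ~ Binomial(n=14, p=0.28).

The CDF gives us P(X ≤ k).

Using the CDF:
P(X ≤ 4) = 0.649052

This means there's approximately a 64.9% chance that X is at most 4.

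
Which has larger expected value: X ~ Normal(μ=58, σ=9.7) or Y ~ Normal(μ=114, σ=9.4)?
Y has larger mean (114.0000 > 58.0000)

Compute the expected value for each distribution:

X ~ Normal(μ=58, σ=9.7):
E[X] = 58.0000

Y ~ Normal(μ=114, σ=9.4):
E[Y] = 114.0000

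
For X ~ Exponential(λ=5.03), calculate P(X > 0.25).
0.284364

We have X ~ Exponential(λ=5.03).

P(X > 0.25) = 1 - P(X ≤ 0.25)
                = 1 - F(0.25)
                = 1 - 0.715636
                = 0.284364

So there's approximately a 28.4% chance that X exceeds 0.25.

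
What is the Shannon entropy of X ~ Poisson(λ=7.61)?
2.4218 nats

We have X ~ Poisson(λ=7.61).

The Shannon entropy measures the uncertainty or information content of the distribution.

For a Poisson distribution with λ=7.61:
H(X) = 2.4218 nats

(In bits, this would be 3.4939 bits.)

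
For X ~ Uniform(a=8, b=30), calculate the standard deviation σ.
6.3509

We have X ~ Uniform(a=8, b=30).

For a Uniform distribution with a=8, b=30:
σ = √Var(X) = 6.3509

The standard deviation is the square root of the variance.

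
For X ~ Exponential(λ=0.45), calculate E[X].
2.2222

We have X ~ Exponential(λ=0.45).

For an Exponential distribution with λ=0.45:
E[X] = 2.2222

This is the expected (average) value of X.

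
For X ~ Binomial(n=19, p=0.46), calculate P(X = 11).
0.106636

We have X ~ Binomial(n=19, p=0.46).

For a Binomial distribution, the PMF gives us the probability of each outcome.

Using the PMF formula:
P(X = 11) = 0.106636

Rounded to 4 decimal places: 0.1066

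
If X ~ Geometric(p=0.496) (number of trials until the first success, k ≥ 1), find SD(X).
1.4313

We have X ~ Geometric(p=0.496) (number of trials until the first success, k ≥ 1).

For a Geometric distribution with p=0.496 (number of trials until the first success, k ≥ 1):
σ = √Var(X) = 1.4313

The standard deviation is the square root of the variance.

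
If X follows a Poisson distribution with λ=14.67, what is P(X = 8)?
0.022637

We have X ~ Poisson(λ=14.67).

For a Poisson distribution, the PMF gives us the probability of each outcome.

Using the PMF formula:
P(X = 8) = 0.022637

Rounded to 4 decimal places: 0.0226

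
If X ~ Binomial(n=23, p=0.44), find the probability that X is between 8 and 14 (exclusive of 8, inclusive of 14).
0.716741

We have X ~ Binomial(n=23, p=0.44).

To find P(8 < X ≤ 14), we use:
P(8 < X ≤ 14) = P(X ≤ 14) - P(X ≤ 8)
                 = F(14) - F(8)
                 = 0.966790 - 0.250050
                 = 0.716741

So there's approximately a 71.7% chance that X falls in this range.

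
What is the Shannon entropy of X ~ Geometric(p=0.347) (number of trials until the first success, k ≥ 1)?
1.8604 nats

We have X ~ Geometric(p=0.347) (number of trials until the first success, k ≥ 1).

The Shannon entropy measures the uncertainty or information content of the distribution.

For a Geometric distribution with p=0.347 (number of trials until the first success, k ≥ 1):
H(X) = 1.8604 nats

(In bits, this would be 2.6840 bits.)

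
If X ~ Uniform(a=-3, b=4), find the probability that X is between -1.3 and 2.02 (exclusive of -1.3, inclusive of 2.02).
0.474286

We have X ~ Uniform(a=-3, b=4).

To find P(-1.3 < X ≤ 2.02), we use:
P(-1.3 < X ≤ 2.02) = P(X ≤ 2.02) - P(X ≤ -1.3)
                 = F(2.02) - F(-1.3)
                 = 0.717143 - 0.242857
                 = 0.474286

So there's approximately a 47.4% chance that X falls in this range.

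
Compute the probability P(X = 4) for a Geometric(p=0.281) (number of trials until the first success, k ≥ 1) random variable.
0.104446

We have X ~ Geometric(p=0.281) (number of trials until the first success, k ≥ 1).

For a Geometric distribution, the PMF gives us the probability of each outcome.

Using the PMF formula:
P(X = 4) = 0.104446

Rounded to 4 decimal places: 0.1044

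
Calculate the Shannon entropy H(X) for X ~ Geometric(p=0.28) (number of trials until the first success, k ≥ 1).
2.1177 nats

We have X ~ Geometric(p=0.28) (number of trials until the first success, k ≥ 1).

The Shannon entropy measures the uncertainty or information content of the distribution.

For a Geometric distribution with p=0.28 (number of trials until the first success, k ≥ 1):
H(X) = 2.1177 nats

(In bits, this would be 3.0552 bits.)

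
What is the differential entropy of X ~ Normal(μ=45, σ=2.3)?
2.2518 nats

We have X ~ Normal(μ=45, σ=2.3).

The differential entropy measures the uncertainty or information content of the distribution.

For a Normal distribution with μ=45, σ=2.3:
h(X) = 2.2518 nats

(In bits, this would be 3.2487 bits.)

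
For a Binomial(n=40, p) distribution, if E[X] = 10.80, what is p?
p = 0.27

For a Binomial(n, p) distribution:
E[X] = n × p

Given n = 40 and E[X] = 10.80:
10.80 = 40 × p
p = 10.80 / 40 = 0.27

Verification: Binomial(40, 0.27) has E[X] = 10.80 ✓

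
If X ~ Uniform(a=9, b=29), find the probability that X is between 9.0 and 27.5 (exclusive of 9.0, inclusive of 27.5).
0.925000

We have X ~ Uniform(a=9, b=29).

To find P(9.0 < X ≤ 27.5), we use:
P(9.0 < X ≤ 27.5) = P(X ≤ 27.5) - P(X ≤ 9.0)
                 = F(27.5) - F(9.0)
                 = 0.925000 - 0.000000
                 = 0.925000

So there's approximately a 92.5% chance that X falls in this range.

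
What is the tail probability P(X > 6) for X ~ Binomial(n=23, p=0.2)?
0.159833

We have X ~ Binomial(n=23, p=0.2).

P(X > 6) = 1 - P(X ≤ 6)
                = 1 - F(6)
                = 1 - 0.840167
                = 0.159833

So there's approximately a 16.0% chance that X exceeds 6.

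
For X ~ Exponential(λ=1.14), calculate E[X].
0.8772

We have X ~ Exponential(λ=1.14).

For an Exponential distribution with λ=1.14:
E[X] = 0.8772

This is the expected (average) value of X.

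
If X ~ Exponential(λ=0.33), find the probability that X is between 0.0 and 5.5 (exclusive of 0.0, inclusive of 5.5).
0.837162

We have X ~ Exponential(λ=0.33).

To find P(0.0 < X ≤ 5.5), we use:
P(0.0 < X ≤ 5.5) = P(X ≤ 5.5) - P(X ≤ 0.0)
                 = F(5.5) - F(0.0)
                 = 0.837162 - 0.000000
                 = 0.837162

So there's approximately a 83.7% chance that X falls in this range.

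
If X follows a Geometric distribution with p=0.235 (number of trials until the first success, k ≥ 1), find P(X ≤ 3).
0.552303

We have X ~ Geometric(p=0.235) (number of trials until the first success, k ≥ 1).

The CDF gives us P(X ≤ k).

Using the CDF:
P(X ≤ 3) = 0.552303

This means there's approximately a 55.2% chance that X is at most 3.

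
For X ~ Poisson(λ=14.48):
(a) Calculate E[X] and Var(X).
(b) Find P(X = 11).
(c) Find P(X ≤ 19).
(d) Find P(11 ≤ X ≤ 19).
(a) E[X] = 14.4800, Var(X) = 14.4800
(b) P(X = 11) = 0.075634
(c) P(X ≤ 19) = 0.902186
(d) P(11 ≤ X ≤ 19) = 0.756180

We have X ~ Poisson(λ=14.48).

(a) Moments:
E[X] = 14.4800
Var(X) = 14.4800
σ = √Var(X) = 3.8053

(b) Point probability using PMF:
P(X = 11) = 0.075634

(c) Cumulative probability using CDF:
P(X ≤ 19) = F(19) = 0.902186

(d) Range probability:
P(11 ≤ X ≤ 19) = P(X ≤ 19) - P(X ≤ 10)
                   = F(19) - F(10)
                   = 0.902186 - 0.146006
                   = 0.756180

This means approximately 75.6% of outcomes fall in the interval [11, 19].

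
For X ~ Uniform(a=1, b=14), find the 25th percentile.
4.2500

We have X ~ Uniform(a=1, b=14).

We want to find x such that P(X ≤ x) = 0.25.

This is the 25th percentile, which means 25% of values fall below this point.

Using the inverse CDF (quantile function):
x = F⁻¹(0.25) = 4.2500

Verification: P(X ≤ 4.2500) = 0.25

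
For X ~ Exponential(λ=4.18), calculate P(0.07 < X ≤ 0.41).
0.566141

We have X ~ Exponential(λ=4.18).

To find P(0.07 < X ≤ 0.41), we use:
P(0.07 < X ≤ 0.41) = P(X ≤ 0.41) - P(X ≤ 0.07)
                 = F(0.41) - F(0.07)
                 = 0.819820 - 0.253679
                 = 0.566141

So there's approximately a 56.6% chance that X falls in this range.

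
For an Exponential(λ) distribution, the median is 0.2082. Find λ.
λ = 3.3292

For X ~ Exponential(λ), the CDF is F(x) = 1 - e^(-λx).
The median m satisfies F(m) = 0.5:
1 - e^(-λm) = 0.5
e^(-λm) = 0.5
λm = ln(2)
m = ln(2) / λ

Given m = 0.2082:
λ = ln(2) / 0.2082 = 0.693147 / 0.2082 = 3.3292

Verification: ln(2) / 3.3292 = 0.2082 ✓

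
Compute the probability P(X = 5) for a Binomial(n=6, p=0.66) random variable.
0.255476

We have X ~ Binomial(n=6, p=0.66).

For a Binomial distribution, the PMF gives us the probability of each outcome.

Using the PMF formula:
P(X = 5) = 0.255476

Rounded to 4 decimal places: 0.2555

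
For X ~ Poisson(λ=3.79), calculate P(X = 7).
0.050358

We have X ~ Poisson(λ=3.79).

For a Poisson distribution, the PMF gives us the probability of each outcome.

Using the PMF formula:
P(X = 7) = 0.050358

Rounded to 4 decimal places: 0.0504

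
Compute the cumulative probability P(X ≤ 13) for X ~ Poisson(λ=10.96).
0.784981

We have X ~ Poisson(λ=10.96).

The CDF gives us P(X ≤ k).

Using the CDF:
P(X ≤ 13) = 0.784981

This means there's approximately a 78.5% chance that X is at most 13.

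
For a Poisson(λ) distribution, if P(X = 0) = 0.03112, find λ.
λ = 3.4699

For a Poisson(λ) distribution, the PMF at 0 is:
P(X = 0) = λ^0 e^(-λ) / 0! = e^(-λ)

Given P(X = 0) = 0.03112:
e^(-λ) = 0.03112
-λ = ln(0.03112)
λ = -ln(0.03112) = 3.4699

Verification: e^(-3.4699) = 0.03112 ✓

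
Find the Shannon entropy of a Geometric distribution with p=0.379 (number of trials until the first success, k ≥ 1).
1.7509 nats

We have X ~ Geometric(p=0.379) (number of trials until the first success, k ≥ 1).

The Shannon entropy measures the uncertainty or information content of the distribution.

For a Geometric distribution with p=0.379 (number of trials until the first success, k ≥ 1):
H(X) = 1.7509 nats

(In bits, this would be 2.5259 bits.)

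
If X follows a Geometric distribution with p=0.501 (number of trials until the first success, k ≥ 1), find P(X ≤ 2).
0.750999

We have X ~ Geometric(p=0.501) (number of trials until the first success, k ≥ 1).

The CDF gives us P(X ≤ k).

Using the CDF:
P(X ≤ 2) = 0.750999

This means there's approximately a 75.1% chance that X is at most 2.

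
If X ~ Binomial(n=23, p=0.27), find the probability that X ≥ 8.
0.265051

We have X ~ Binomial(n=23, p=0.27).

For discrete distributions, P(X ≥ 8) = 1 - P(X ≤ 7).

P(X ≤ 7) = 0.734949
P(X ≥ 8) = 1 - 0.734949 = 0.265051

So there's approximately a 26.5% chance that X is at least 8.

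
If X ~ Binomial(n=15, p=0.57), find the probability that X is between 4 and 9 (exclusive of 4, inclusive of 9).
0.668213

We have X ~ Binomial(n=15, p=0.57).

To find P(4 < X ≤ 9), we use:
P(4 < X ≤ 9) = P(X ≤ 9) - P(X ≤ 4)
                 = F(9) - F(4)
                 = 0.685623 - 0.017410
                 = 0.668213

So there's approximately a 66.8% chance that X falls in this range.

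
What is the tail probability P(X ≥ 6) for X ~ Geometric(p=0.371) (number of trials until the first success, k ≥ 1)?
0.098459

We have X ~ Geometric(p=0.371) (number of trials until the first success, k ≥ 1).

For discrete distributions, P(X ≥ 6) = 1 - P(X ≤ 5).

P(X ≤ 5) = 0.901541
P(X ≥ 6) = 1 - 0.901541 = 0.098459

So there's approximately a 9.8% chance that X is at least 6.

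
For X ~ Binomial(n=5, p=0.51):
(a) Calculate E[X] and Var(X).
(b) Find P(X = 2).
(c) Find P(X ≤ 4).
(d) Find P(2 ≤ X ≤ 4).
(a) E[X] = 2.5500, Var(X) = 1.2495
(b) P(X = 2) = 0.306005
(c) P(X ≤ 4) = 0.965497
(d) P(2 ≤ X ≤ 4) = 0.790248

We have X ~ Binomial(n=5, p=0.51).

(a) Moments:
E[X] = 2.5500
Var(X) = 1.2495
σ = √Var(X) = 1.1178

(b) Point probability using PMF:
P(X = 2) = 0.306005

(c) Cumulative probability using CDF:
P(X ≤ 4) = F(4) = 0.965497

(d) Range probability:
P(2 ≤ X ≤ 4) = P(X ≤ 4) - P(X ≤ 1)
                   = F(4) - F(1)
                   = 0.965497 - 0.175250
                   = 0.790248

This means approximately 79.0% of outcomes fall in the interval [2, 4].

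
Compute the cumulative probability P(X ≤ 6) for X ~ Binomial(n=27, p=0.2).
0.713390

We have X ~ Binomial(n=27, p=0.2).

The CDF gives us P(X ≤ k).

Using the CDF:
P(X ≤ 6) = 0.713390

This means there's approximately a 71.3% chance that X is at most 6.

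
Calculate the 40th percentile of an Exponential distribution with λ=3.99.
0.1280

We have X ~ Exponential(λ=3.99).

We want to find x such that P(X ≤ x) = 0.4.

This is the 40th percentile, which means 40% of values fall below this point.

Using the inverse CDF (quantile function):
x = F⁻¹(0.4) = 0.1280

Verification: P(X ≤ 0.1280) = 0.4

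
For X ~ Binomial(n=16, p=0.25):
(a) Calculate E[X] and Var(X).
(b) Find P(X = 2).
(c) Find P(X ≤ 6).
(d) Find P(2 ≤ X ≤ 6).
(a) E[X] = 4.0000, Var(X) = 3.0000
(b) P(X = 2) = 0.133635
(c) P(X ≤ 6) = 0.920443
(d) P(2 ≤ X ≤ 6) = 0.856966

We have X ~ Binomial(n=16, p=0.25).

(a) Moments:
E[X] = 4.0000
Var(X) = 3.0000
σ = √Var(X) = 1.7321

(b) Point probability using PMF:
P(X = 2) = 0.133635

(c) Cumulative probability using CDF:
P(X ≤ 6) = F(6) = 0.920443

(d) Range probability:
P(2 ≤ X ≤ 6) = P(X ≤ 6) - P(X ≤ 1)
                   = F(6) - F(1)
                   = 0.920443 - 0.063476
                   = 0.856966

This means approximately 85.7% of outcomes fall in the interval [2, 6].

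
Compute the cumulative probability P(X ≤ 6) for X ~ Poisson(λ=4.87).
0.780935

We have X ~ Poisson(λ=4.87).

The CDF gives us P(X ≤ k).

Using the CDF:
P(X ≤ 6) = 0.780935

This means there's approximately a 78.1% chance that X is at most 6.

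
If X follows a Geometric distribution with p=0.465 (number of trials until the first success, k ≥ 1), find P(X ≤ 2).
0.713775

We have X ~ Geometric(p=0.465) (number of trials until the first success, k ≥ 1).

The CDF gives us P(X ≤ k).

Using the CDF:
P(X ≤ 2) = 0.713775

This means there's approximately a 71.4% chance that X is at most 2.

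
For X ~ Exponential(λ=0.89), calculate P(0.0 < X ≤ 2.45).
0.887015

We have X ~ Exponential(λ=0.89).

To find P(0.0 < X ≤ 2.45), we use:
P(0.0 < X ≤ 2.45) = P(X ≤ 2.45) - P(X ≤ 0.0)
                 = F(2.45) - F(0.0)
                 = 0.887015 - 0.000000
                 = 0.887015

So there's approximately a 88.7% chance that X falls in this range.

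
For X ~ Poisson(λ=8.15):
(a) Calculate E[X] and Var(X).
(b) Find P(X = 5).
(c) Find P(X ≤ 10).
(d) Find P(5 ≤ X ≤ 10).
(a) E[X] = 8.1500, Var(X) = 8.1500
(b) P(X = 5) = 0.086518
(c) P(X ≤ 10) = 0.800723
(d) P(5 ≤ X ≤ 10) = 0.709362

We have X ~ Poisson(λ=8.15).

(a) Moments:
E[X] = 8.1500
Var(X) = 8.1500
σ = √Var(X) = 2.8548

(b) Point probability using PMF:
P(X = 5) = 0.086518

(c) Cumulative probability using CDF:
P(X ≤ 10) = F(10) = 0.800723

(d) Range probability:
P(5 ≤ X ≤ 10) = P(X ≤ 10) - P(X ≤ 4)
                   = F(10) - F(4)
                   = 0.800723 - 0.091361
                   = 0.709362

This means approximately 70.9% of outcomes fall in the interval [5, 10].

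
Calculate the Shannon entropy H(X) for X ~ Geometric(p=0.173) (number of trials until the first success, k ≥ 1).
2.6625 nats

We have X ~ Geometric(p=0.173) (number of trials until the first success, k ≥ 1).

The Shannon entropy measures the uncertainty or information content of the distribution.

For a Geometric distribution with p=0.173 (number of trials until the first success, k ≥ 1):
H(X) = 2.6625 nats

(In bits, this would be 3.8412 bits.)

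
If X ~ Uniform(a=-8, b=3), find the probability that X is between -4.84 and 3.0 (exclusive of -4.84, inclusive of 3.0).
0.712727

We have X ~ Uniform(a=-8, b=3).

To find P(-4.84 < X ≤ 3.0), we use:
P(-4.84 < X ≤ 3.0) = P(X ≤ 3.0) - P(X ≤ -4.84)
                 = F(3.0) - F(-4.84)
                 = 1.000000 - 0.287273
                 = 0.712727

So there's approximately a 71.3% chance that X falls in this range.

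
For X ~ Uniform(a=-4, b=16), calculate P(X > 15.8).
0.010000

We have X ~ Uniform(a=-4, b=16).

P(X > 15.8) = 1 - P(X ≤ 15.8)
                = 1 - F(15.8)
                = 1 - 0.990000
                = 0.010000

So there's approximately a 1.0% chance that X exceeds 15.8.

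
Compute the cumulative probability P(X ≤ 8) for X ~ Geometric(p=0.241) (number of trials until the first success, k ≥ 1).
0.889863

We have X ~ Geometric(p=0.241) (number of trials until the first success, k ≥ 1).

The CDF gives us P(X ≤ k).

Using the CDF:
P(X ≤ 8) = 0.889863

This means there's approximately a 89.0% chance that X is at most 8.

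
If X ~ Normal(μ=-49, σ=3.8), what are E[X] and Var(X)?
E[X] = -49.0000, Var(X) = 14.4400

We have X ~ Normal(μ=-49, σ=3.8).

For a Normal distribution with μ=-49, σ=3.8:

Expected value:
E[X] = -49.0000

Variance:
Var(X) = 14.4400

Standard deviation:
σ = √Var(X) = 3.8000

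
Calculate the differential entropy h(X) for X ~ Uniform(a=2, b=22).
2.9957 nats

We have X ~ Uniform(a=2, b=22).

The differential entropy measures the uncertainty or information content of the distribution.

For a Uniform distribution with a=2, b=22:
h(X) = 2.9957 nats

(In bits, this would be 4.3219 bits.)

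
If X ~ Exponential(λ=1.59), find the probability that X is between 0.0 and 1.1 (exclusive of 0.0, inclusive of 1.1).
0.826052

We have X ~ Exponential(λ=1.59).

To find P(0.0 < X ≤ 1.1), we use:
P(0.0 < X ≤ 1.1) = P(X ≤ 1.1) - P(X ≤ 0.0)
                 = F(1.1) - F(0.0)
                 = 0.826052 - 0.000000
                 = 0.826052

So there's approximately a 82.6% chance that X falls in this range.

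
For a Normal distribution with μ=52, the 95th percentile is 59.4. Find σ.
σ = 4.4989

For X ~ Normal(μ, σ), the p-th percentile satisfies x = μ + z_p × σ,
where z_p = Φ⁻¹(p) is the standard normal quantile.

Step 1: z_{0.95} = Φ⁻¹(0.95) = 1.6449

Step 2: Solve for σ:
59.4 = 52 + 1.6449 × σ
σ = (59.4 - 52) / 1.6449
σ = 7.40 / 1.6449
σ = 4.4989

Verification: μ + z × σ = 52 + 1.6449 × 4.4989 = 59.40 ✓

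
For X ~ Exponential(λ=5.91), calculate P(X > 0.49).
0.055249

We have X ~ Exponential(λ=5.91).

P(X > 0.49) = 1 - P(X ≤ 0.49)
                = 1 - F(0.49)
                = 1 - 0.944751
                = 0.055249

So there's approximately a 5.5% chance that X exceeds 0.49.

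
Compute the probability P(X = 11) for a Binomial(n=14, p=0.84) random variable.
0.219045

We have X ~ Binomial(n=14, p=0.84).

For a Binomial distribution, the PMF gives us the probability of each outcome.

Using the PMF formula:
P(X = 11) = 0.219045

Rounded to 4 decimal places: 0.2190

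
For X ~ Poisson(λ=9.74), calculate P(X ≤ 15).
0.959710

We have X ~ Poisson(λ=9.74).

The CDF gives us P(X ≤ k).

Using the CDF:
P(X ≤ 15) = 0.959710

This means there's approximately a 96.0% chance that X is at most 15.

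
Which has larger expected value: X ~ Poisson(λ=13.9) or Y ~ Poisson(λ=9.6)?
X has larger mean (13.9000 > 9.6000)

Compute the expected value for each distribution:

X ~ Poisson(λ=13.9):
E[X] = 13.9000

Y ~ Poisson(λ=9.6):
E[Y] = 9.6000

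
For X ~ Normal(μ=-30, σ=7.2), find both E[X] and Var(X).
E[X] = -30.0000, Var(X) = 51.8400

We have X ~ Normal(μ=-30, σ=7.2).

For a Normal distribution with μ=-30, σ=7.2:

Expected value:
E[X] = -30.0000

Variance:
Var(X) = 51.8400

Standard deviation:
σ = √Var(X) = 7.2000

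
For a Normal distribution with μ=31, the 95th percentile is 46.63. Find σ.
σ = 9.5024

For X ~ Normal(μ, σ), the p-th percentile satisfies x = μ + z_p × σ,
where z_p = Φ⁻¹(p) is the standard normal quantile.

Step 1: z_{0.95} = Φ⁻¹(0.95) = 1.6449

Step 2: Solve for σ:
46.63 = 31 + 1.6449 × σ
σ = (46.63 - 31) / 1.6449
σ = 15.63 / 1.6449
σ = 9.5024

Verification: μ + z × σ = 31 + 1.6449 × 9.5024 = 46.63 ✓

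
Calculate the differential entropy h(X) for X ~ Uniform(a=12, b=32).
2.9957 nats

We have X ~ Uniform(a=12, b=32).

The differential entropy measures the uncertainty or information content of the distribution.

For a Uniform distribution with a=12, b=32:
h(X) = 2.9957 nats

(In bits, this would be 4.3219 bits.)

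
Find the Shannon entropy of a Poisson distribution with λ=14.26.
2.7416 nats

We have X ~ Poisson(λ=14.26).

The Shannon entropy measures the uncertainty or information content of the distribution.

For a Poisson distribution with λ=14.26:
H(X) = 2.7416 nats

(In bits, this would be 3.9553 bits.)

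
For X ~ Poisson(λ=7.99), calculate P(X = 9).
0.123921

We have X ~ Poisson(λ=7.99).

For a Poisson distribution, the PMF gives us the probability of each outcome.

Using the PMF formula:
P(X = 9) = 0.123921

Rounded to 4 decimal places: 0.1239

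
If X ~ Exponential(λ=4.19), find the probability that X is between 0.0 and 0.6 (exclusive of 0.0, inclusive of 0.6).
0.919056

We have X ~ Exponential(λ=4.19).

To find P(0.0 < X ≤ 0.6), we use:
P(0.0 < X ≤ 0.6) = P(X ≤ 0.6) - P(X ≤ 0.0)
                 = F(0.6) - F(0.0)
                 = 0.919056 - 0.000000
                 = 0.919056

So there's approximately a 91.9% chance that X falls in this range.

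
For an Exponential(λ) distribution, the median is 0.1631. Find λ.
λ = 4.2498

For X ~ Exponential(λ), the CDF is F(x) = 1 - e^(-λx).
The median m satisfies F(m) = 0.5:
1 - e^(-λm) = 0.5
e^(-λm) = 0.5
λm = ln(2)
m = ln(2) / λ

Given m = 0.1631:
λ = ln(2) / 0.1631 = 0.693147 / 0.1631 = 4.2498

Verification: ln(2) / 4.2498 = 0.1631 ✓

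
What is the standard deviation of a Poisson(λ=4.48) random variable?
2.1166

We have X ~ Poisson(λ=4.48).

For a Poisson distribution with λ=4.48:
σ = √Var(X) = 2.1166

The standard deviation is the square root of the variance.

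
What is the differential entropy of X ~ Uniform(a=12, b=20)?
2.0794 nats

We have X ~ Uniform(a=12, b=20).

The differential entropy measures the uncertainty or information content of the distribution.

For a Uniform distribution with a=12, b=20:
h(X) = 2.0794 nats

(In bits, this would be 3.0000 bits.)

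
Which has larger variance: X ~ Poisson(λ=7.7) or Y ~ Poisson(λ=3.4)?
X has larger variance (7.7000 > 3.4000)

Compute the variance for each distribution:

X ~ Poisson(λ=7.7):
Var(X) = 7.7000

Y ~ Poisson(λ=3.4):
Var(Y) = 3.4000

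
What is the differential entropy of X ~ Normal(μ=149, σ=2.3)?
2.2518 nats

We have X ~ Normal(μ=149, σ=2.3).

The differential entropy measures the uncertainty or information content of the distribution.

For a Normal distribution with μ=149, σ=2.3:
h(X) = 2.2518 nats

(In bits, this would be 3.2487 bits.)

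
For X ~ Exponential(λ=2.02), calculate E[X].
0.4950

We have X ~ Exponential(λ=2.02).

For an Exponential distribution with λ=2.02:
E[X] = 0.4950

This is the expected (average) value of X.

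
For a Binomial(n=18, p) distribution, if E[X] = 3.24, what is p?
p = 0.18

For a Binomial(n, p) distribution:
E[X] = n × p

Given n = 18 and E[X] = 3.24:
3.24 = 18 × p
p = 3.24 / 18 = 0.18

Verification: Binomial(18, 0.18) has E[X] = 3.24 ✓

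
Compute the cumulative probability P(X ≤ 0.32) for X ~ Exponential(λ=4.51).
0.763829

We have X ~ Exponential(λ=4.51).

The CDF gives us P(X ≤ k).

Using the CDF:
P(X ≤ 0.32) = 0.763829

This means there's approximately a 76.4% chance that X is at most 0.32.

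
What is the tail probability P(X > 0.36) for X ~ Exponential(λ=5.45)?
0.140577

We have X ~ Exponential(λ=5.45).

P(X > 0.36) = 1 - P(X ≤ 0.36)
                = 1 - F(0.36)
                = 1 - 0.859423
                = 0.140577

So there's approximately a 14.1% chance that X exceeds 0.36.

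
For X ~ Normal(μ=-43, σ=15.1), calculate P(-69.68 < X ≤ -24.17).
0.855181

We have X ~ Normal(μ=-43, σ=15.1).

To find P(-69.68 < X ≤ -24.17), we use:
P(-69.68 < X ≤ -24.17) = P(X ≤ -24.17) - P(X ≤ -69.68)
                 = F(-24.17) - F(-69.68)
                 = 0.893805 - 0.038624
                 = 0.855181

So there's approximately a 85.5% chance that X falls in this range.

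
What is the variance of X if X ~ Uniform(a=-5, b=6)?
10.0833

We have X ~ Uniform(a=-5, b=6).

For a Uniform distribution with a=-5, b=6:
Var(X) = 10.0833

The variance measures the spread of the distribution around the mean.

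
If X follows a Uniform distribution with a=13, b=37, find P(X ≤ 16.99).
0.166250

We have X ~ Uniform(a=13, b=37).

The CDF gives us P(X ≤ k).

Using the CDF:
P(X ≤ 16.99) = 0.166250

This means there's approximately a 16.6% chance that X is at most 16.99.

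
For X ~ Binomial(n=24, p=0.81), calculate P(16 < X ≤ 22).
0.888267

We have X ~ Binomial(n=24, p=0.81).

To find P(16 < X ≤ 22), we use:
P(16 < X ≤ 22) = P(X ≤ 22) - P(X ≤ 16)
                 = F(22) - F(16)
                 = 0.957818 - 0.069550
                 = 0.888267

So there's approximately a 88.8% chance that X falls in this range.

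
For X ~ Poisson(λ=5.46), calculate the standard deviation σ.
2.3367

We have X ~ Poisson(λ=5.46).

For a Poisson distribution with λ=5.46:
σ = √Var(X) = 2.3367

The standard deviation is the square root of the variance.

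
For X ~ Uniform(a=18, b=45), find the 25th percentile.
24.7500

We have X ~ Uniform(a=18, b=45).

We want to find x such that P(X ≤ x) = 0.25.

This is the 25th percentile, which means 25% of values fall below this point.

Using the inverse CDF (quantile function):
x = F⁻¹(0.25) = 24.7500

Verification: P(X ≤ 24.7500) = 0.25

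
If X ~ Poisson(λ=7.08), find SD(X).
2.6608

We have X ~ Poisson(λ=7.08).

For a Poisson distribution with λ=7.08:
σ = √Var(X) = 2.6608

The standard deviation is the square root of the variance.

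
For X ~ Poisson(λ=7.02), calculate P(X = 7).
0.148999

We have X ~ Poisson(λ=7.02).

For a Poisson distribution, the PMF gives us the probability of each outcome.

Using the PMF formula:
P(X = 7) = 0.148999

Rounded to 4 decimal places: 0.1490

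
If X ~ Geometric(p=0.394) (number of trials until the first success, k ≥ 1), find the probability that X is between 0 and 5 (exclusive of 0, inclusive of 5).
0.918273

We have X ~ Geometric(p=0.394) (number of trials until the first success, k ≥ 1).

To find P(0 < X ≤ 5), we use:
P(0 < X ≤ 5) = P(X ≤ 5) - P(X ≤ 0)
                 = F(5) - F(0)
                 = 0.918273 - 0.000000
                 = 0.918273

So there's approximately a 91.8% chance that X falls in this range.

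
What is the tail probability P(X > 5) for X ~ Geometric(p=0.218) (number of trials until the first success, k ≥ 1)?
0.292438

We have X ~ Geometric(p=0.218) (number of trials until the first success, k ≥ 1).

P(X > 5) = 1 - P(X ≤ 5)
                = 1 - F(5)
                = 1 - 0.707562
                = 0.292438

So there's approximately a 29.2% chance that X exceeds 5.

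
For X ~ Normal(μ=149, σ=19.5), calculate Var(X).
380.2500

We have X ~ Normal(μ=149, σ=19.5).

For a Normal distribution with μ=149, σ=19.5:
Var(X) = 380.2500

The variance measures the spread of the distribution around the mean.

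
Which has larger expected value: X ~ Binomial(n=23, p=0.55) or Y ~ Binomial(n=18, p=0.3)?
X has larger mean (12.6500 > 5.4000)

Compute the expected value for each distribution:

X ~ Binomial(n=23, p=0.55):
E[X] = 12.6500

Y ~ Binomial(n=18, p=0.3):
E[Y] = 5.4000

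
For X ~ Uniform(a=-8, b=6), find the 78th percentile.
2.9200

We have X ~ Uniform(a=-8, b=6).

We want to find x such that P(X ≤ x) = 0.78.

This is the 78th percentile, which means 78% of values fall below this point.

Using the inverse CDF (quantile function):
x = F⁻¹(0.78) = 2.9200

Verification: P(X ≤ 2.9200) = 0.78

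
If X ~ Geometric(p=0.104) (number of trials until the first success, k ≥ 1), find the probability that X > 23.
0.079999

We have X ~ Geometric(p=0.104) (number of trials until the first success, k ≥ 1).

P(X > 23) = 1 - P(X ≤ 23)
                = 1 - F(23)
                = 1 - 0.920001
                = 0.079999

So there's approximately a 8.0% chance that X exceeds 23.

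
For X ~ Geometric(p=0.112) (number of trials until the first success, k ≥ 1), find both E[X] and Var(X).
E[X] = 8.9286, Var(X) = 70.7908

We have X ~ Geometric(p=0.112) (number of trials until the first success, k ≥ 1).

For a Geometric distribution with p=0.112 (number of trials until the first success, k ≥ 1):

Expected value:
E[X] = 8.9286

Variance:
Var(X) = 70.7908

Standard deviation:
σ = √Var(X) = 8.4137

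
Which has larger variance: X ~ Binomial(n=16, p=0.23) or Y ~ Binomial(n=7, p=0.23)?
X has larger variance (2.8336 > 1.2397)

Compute the variance for each distribution:

X ~ Binomial(n=16, p=0.23):
Var(X) = 2.8336

Y ~ Binomial(n=7, p=0.23):
Var(Y) = 1.2397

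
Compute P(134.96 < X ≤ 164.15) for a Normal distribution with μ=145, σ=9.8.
0.821852

We have X ~ Normal(μ=145, σ=9.8).

To find P(134.96 < X ≤ 164.15), we use:
P(134.96 < X ≤ 164.15) = P(X ≤ 164.15) - P(X ≤ 134.96)
                 = F(164.15) - F(134.96)
                 = 0.974654 - 0.152802
                 = 0.821852

So there's approximately a 82.2% chance that X falls in this range.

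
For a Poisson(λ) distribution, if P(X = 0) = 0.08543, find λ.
λ = 2.4601

For a Poisson(λ) distribution, the PMF at 0 is:
P(X = 0) = λ^0 e^(-λ) / 0! = e^(-λ)

Given P(X = 0) = 0.08543:
e^(-λ) = 0.08543
-λ = ln(0.08543)
λ = -ln(0.08543) = 2.4601

Verification: e^(-2.4601) = 0.08543 ✓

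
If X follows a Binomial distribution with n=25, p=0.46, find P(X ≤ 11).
0.502172

We have X ~ Binomial(n=25, p=0.46).

The CDF gives us P(X ≤ k).

Using the CDF:
P(X ≤ 11) = 0.502172

This means there's approximately a 50.2% chance that X is at most 11.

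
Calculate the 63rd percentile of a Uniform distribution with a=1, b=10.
6.6700

We have X ~ Uniform(a=1, b=10).

We want to find x such that P(X ≤ x) = 0.63.

This is the 63rd percentile, which means 63% of values fall below this point.

Using the inverse CDF (quantile function):
x = F⁻¹(0.63) = 6.6700

Verification: P(X ≤ 6.6700) = 0.63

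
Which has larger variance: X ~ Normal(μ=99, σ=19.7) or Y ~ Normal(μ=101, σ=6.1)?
X has larger variance (388.0900 > 37.2100)

Compute the variance for each distribution:

X ~ Normal(μ=99, σ=19.7):
Var(X) = 388.0900

Y ~ Normal(μ=101, σ=6.1):
Var(Y) = 37.2100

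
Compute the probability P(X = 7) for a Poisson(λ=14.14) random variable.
0.016210

We have X ~ Poisson(λ=14.14).

For a Poisson distribution, the PMF gives us the probability of each outcome.

Using the PMF formula:
P(X = 7) = 0.016210

Rounded to 4 decimal places: 0.0162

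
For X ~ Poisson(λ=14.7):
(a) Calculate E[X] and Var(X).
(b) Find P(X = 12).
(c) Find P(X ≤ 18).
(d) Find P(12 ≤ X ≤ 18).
(a) E[X] = 14.7000, Var(X) = 14.7000
(b) P(X = 12) = 0.087769
(c) P(X ≤ 18) = 0.840008
(d) P(12 ≤ X ≤ 18) = 0.634569

We have X ~ Poisson(λ=14.7).

(a) Moments:
E[X] = 14.7000
Var(X) = 14.7000
σ = √Var(X) = 3.8341

(b) Point probability using PMF:
P(X = 12) = 0.087769

(c) Cumulative probability using CDF:
P(X ≤ 18) = F(18) = 0.840008

(d) Range probability:
P(12 ≤ X ≤ 18) = P(X ≤ 18) - P(X ≤ 11)
                   = F(18) - F(11)
                   = 0.840008 - 0.205439
                   = 0.634569

This means approximately 63.5% of outcomes fall in the interval [12, 18].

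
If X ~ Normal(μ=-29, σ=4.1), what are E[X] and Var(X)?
E[X] = -29.0000, Var(X) = 16.8100

We have X ~ Normal(μ=-29, σ=4.1).

For a Normal distribution with μ=-29, σ=4.1:

Expected value:
E[X] = -29.0000

Variance:
Var(X) = 16.8100

Standard deviation:
σ = √Var(X) = 4.1000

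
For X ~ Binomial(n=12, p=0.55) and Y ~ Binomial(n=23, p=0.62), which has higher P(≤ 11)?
X has higher probability (P(X ≤ 11) = 0.9992 > P(Y ≤ 11) = 0.1188)

Compute P(≤ 11) for each distribution:

X ~ Binomial(n=12, p=0.55):
P(X ≤ 11) = 0.9992

Y ~ Binomial(n=23, p=0.62):
P(Y ≤ 11) = 0.1188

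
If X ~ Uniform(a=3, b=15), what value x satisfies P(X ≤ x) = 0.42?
8.0400

We have X ~ Uniform(a=3, b=15).

We want to find x such that P(X ≤ x) = 0.42.

This is the 42nd percentile, which means 42% of values fall below this point.

Using the inverse CDF (quantile function):
x = F⁻¹(0.42) = 8.0400

Verification: P(X ≤ 8.0400) = 0.42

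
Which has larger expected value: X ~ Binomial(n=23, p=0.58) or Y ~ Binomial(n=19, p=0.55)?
X has larger mean (13.3400 > 10.4500)

Compute the expected value for each distribution:

X ~ Binomial(n=23, p=0.58):
E[X] = 13.3400

Y ~ Binomial(n=19, p=0.55):
E[Y] = 10.4500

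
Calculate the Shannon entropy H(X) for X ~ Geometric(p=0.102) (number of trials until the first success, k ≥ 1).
3.2300 nats

We have X ~ Geometric(p=0.102) (number of trials until the first success, k ≥ 1).

The Shannon entropy measures the uncertainty or information content of the distribution.

For a Geometric distribution with p=0.102 (number of trials until the first success, k ≥ 1):
H(X) = 3.2300 nats

(In bits, this would be 4.6598 bits.)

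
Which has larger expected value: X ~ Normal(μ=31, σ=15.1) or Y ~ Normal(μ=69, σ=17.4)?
Y has larger mean (69.0000 > 31.0000)

Compute the expected value for each distribution:

X ~ Normal(μ=31, σ=15.1):
E[X] = 31.0000

Y ~ Normal(μ=69, σ=17.4):
E[Y] = 69.0000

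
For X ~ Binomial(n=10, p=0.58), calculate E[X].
5.8000

We have X ~ Binomial(n=10, p=0.58).

For a Binomial distribution with n=10, p=0.58:
E[X] = 5.8000

This is the expected (average) value of X.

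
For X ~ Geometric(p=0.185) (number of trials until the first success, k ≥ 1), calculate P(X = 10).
0.029349

We have X ~ Geometric(p=0.185) (number of trials until the first success, k ≥ 1).

For a Geometric distribution, the PMF gives us the probability of each outcome.

Using the PMF formula:
P(X = 10) = 0.029349

Rounded to 4 decimal places: 0.0293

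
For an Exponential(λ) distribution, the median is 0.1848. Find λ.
λ = 3.7508

For X ~ Exponential(λ), the CDF is F(x) = 1 - e^(-λx).
The median m satisfies F(m) = 0.5:
1 - e^(-λm) = 0.5
e^(-λm) = 0.5
λm = ln(2)
m = ln(2) / λ

Given m = 0.1848:
λ = ln(2) / 0.1848 = 0.693147 / 0.1848 = 3.7508

Verification: ln(2) / 3.7508 = 0.1848 ✓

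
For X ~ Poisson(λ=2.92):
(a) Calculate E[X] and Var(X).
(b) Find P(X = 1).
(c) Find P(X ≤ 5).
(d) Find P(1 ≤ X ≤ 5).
(a) E[X] = 2.9200, Var(X) = 2.9200
(b) P(X = 1) = 0.157486
(c) P(X ≤ 5) = 0.923932
(d) P(1 ≤ X ≤ 5) = 0.869998

We have X ~ Poisson(λ=2.92).

(a) Moments:
E[X] = 2.9200
Var(X) = 2.9200
σ = √Var(X) = 1.7088

(b) Point probability using PMF:
P(X = 1) = 0.157486

(c) Cumulative probability using CDF:
P(X ≤ 5) = F(5) = 0.923932

(d) Range probability:
P(1 ≤ X ≤ 5) = P(X ≤ 5) - P(X ≤ 0)
                   = F(5) - F(0)
                   = 0.923932 - 0.053934
                   = 0.869998

This means approximately 87.0% of outcomes fall in the interval [1, 5].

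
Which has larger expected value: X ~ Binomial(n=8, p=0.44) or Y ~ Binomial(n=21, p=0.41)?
Y has larger mean (8.6100 > 3.5200)

Compute the expected value for each distribution:

X ~ Binomial(n=8, p=0.44):
E[X] = 3.5200

Y ~ Binomial(n=21, p=0.41):
E[Y] = 8.6100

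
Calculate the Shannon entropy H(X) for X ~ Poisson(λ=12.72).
2.6837 nats

We have X ~ Poisson(λ=12.72).

The Shannon entropy measures the uncertainty or information content of the distribution.

For a Poisson distribution with λ=12.72:
H(X) = 2.6837 nats

(In bits, this would be 3.8717 bits.)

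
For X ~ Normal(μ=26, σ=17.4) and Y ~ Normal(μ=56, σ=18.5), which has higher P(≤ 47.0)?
X has higher probability (P(X ≤ 47.0) = 0.8863 > P(Y ≤ 47.0) = 0.3133)

Compute P(≤ 47.0) for each distribution:

X ~ Normal(μ=26, σ=17.4):
P(X ≤ 47.0) = 0.8863

Y ~ Normal(μ=56, σ=18.5):
P(Y ≤ 47.0) = 0.3133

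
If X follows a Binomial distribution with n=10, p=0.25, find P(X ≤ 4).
0.921873

We have X ~ Binomial(n=10, p=0.25).

The CDF gives us P(X ≤ k).

Using the CDF:
P(X ≤ 4) = 0.921873

This means there's approximately a 92.2% chance that X is at most 4.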